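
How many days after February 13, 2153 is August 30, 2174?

7868

Feb 13, 2153 → Feb 13, 2154: 365 days.
Feb 13, 2154 → Feb 13, 2155: 365 days.
Feb 13, 2155 → Feb 13, 2156: 365 days.
Feb 13, 2156 → Feb 13, 2157: 366 days (Feb 29, 2156 is in that span).
Feb 13, 2157 → Feb 13, 2158: 365 days.
Feb 13, 2158 → Feb 13, 2159: 365 days.
Feb 13, 2159 → Feb 13, 2160: 365 days.
Feb 13, 2160 → Feb 13, 2161: 366 days (Feb 29, 2160 is in that span).
Feb 13, 2161 → Feb 13, 2162: 365 days.
Feb 13, 2162 → Feb 13, 2163: 365 days.
Feb 13, 2163 → Feb 13, 2164: 365 days.
Feb 13, 2164 → Feb 13, 2165: 366 days (Feb 29, 2164 is in that span).
Feb 13, 2165 → Feb 13, 2166: 365 days.
Feb 13, 2166 → Feb 13, 2167: 365 days.
Feb 13, 2167 → Feb 13, 2168: 365 days.
Feb 13, 2168 → Feb 13, 2169: 366 days (Feb 29, 2168 is in that span).
Feb 13, 2169 → Feb 13, 2170: 365 days.
Feb 13, 2170 → Feb 13, 2171: 365 days.
Feb 13, 2171 → Feb 13, 2172: 365 days.
Feb 13, 2172 → Feb 13, 2173: 366 days (Feb 29, 2172 is in that span).
Feb 13, 2173 → Feb 13, 2174: 365 days.
Feb 13, 2174 → Mar 13, 2174: 28 days (February has 28).
Mar 13, 2174 → Apr 13, 2174: 31 days (March has 31).
Apr 13, 2174 → May 13, 2174: 30 days (April has 30).
May 13, 2174 → Jun 13, 2174: 31 days (May has 31).
Jun 13, 2174 → Jul 13, 2174: 30 days (June has 30).
Jul 13, 2174 → Aug 13, 2174: 31 days (July has 31).
Aug 13, 2174 → Aug 30, 2174: 17 days.
Total: 7868 days.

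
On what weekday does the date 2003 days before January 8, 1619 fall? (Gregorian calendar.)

Monday

First find the weekday of Jan 8, 1619. Doomsday rule: the anchor day for the 1600s is Tuesday. For year 19: 19÷12 = 1 r 7, and 7÷4 = 1, so 1+7+1 = 9.
Tuesday + 9 ≡ Thursday — that's 1619's doomsday.
In January the doomsday date is Jan 3 (1619 is not a leap year).
Jan 8 is 5 days after Jan 3; 5 mod 7 = 5, so Thursday + 5 = Tuesday.
2003 mod 7 = 1, so 2003 days before a Tuesday is Tuesday − 1 = Monday.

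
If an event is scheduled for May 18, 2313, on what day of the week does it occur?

Sunday

Doomsday rule: the anchor day for the 2300s is Wednesday. For year 13: 13÷12 = 1 r 1, and 1÷4 = 0, so 1+1+0 = 2.
Wednesday + 2 ≡ Friday — that's 2313's doomsday.
In May the doomsday date is May 9.
May 18 is 9 days after May 9; 9 mod 7 = 2, so Friday + 2 = Sunday.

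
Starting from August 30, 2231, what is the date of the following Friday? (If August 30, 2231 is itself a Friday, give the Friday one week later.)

Aug 30, 2231 is a Tuesday.
From Tuesday to the next Friday is 3 days.
Aug 30, 2231 + 3 = Sep 2, 2231.

September 2, 2231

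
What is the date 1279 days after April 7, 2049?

+365 (one year) → Apr 7, 2050 (914 left).
+365 (one year) → Apr 7, 2051 (549 left).
+366 (one year; includes Feb 29, 2052) → Apr 7, 2052 (183 left).
Apr has 30 days: +24 → May 1, 2052 (159 left).
May has 31 days: +31 → Jun 1, 2052 (128 left).
Jun has 30 days: +30 → Jul 1, 2052 (98 left).
Jul has 31 days: +31 → Aug 1, 2052 (67 left).
Aug has 31 days: +31 → Sep 1, 2052 (36 left).
Sep has 30 days: +30 → Oct 1, 2052 (6 left).
+6 → Oct 7, 2052.

October 7, 2052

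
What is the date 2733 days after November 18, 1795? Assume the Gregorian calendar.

+366 (one year; includes Feb 29, 1796) → Nov 18, 1796 (2367 left).
+365 (one year) → Nov 18, 1797 (2002 left).
+365 (one year) → Nov 18, 1798 (1637 left).
+365 (one year) → Nov 18, 1799 (1272 left).
+365 (one year) → Nov 18, 1800 (907 left).
+365 (one year) → Nov 18, 1801 (542 left).
+365 (one year) → Nov 18, 1802 (177 left).
Nov has 30 days: +13 → Dec 1, 1802 (164 left).
Dec has 31 days: +31 → Jan 1, 1803 (133 left).
Jan has 31 days: +31 → Feb 1, 1803 (102 left).
Feb has 28 days: +28 → Mar 1, 1803 (74 left).
Mar has 31 days: +31 → Apr 1, 1803 (43 left).
Apr has 30 days: +30 → May 1, 1803 (13 left).
+13 → May 14, 1803.

May 14, 1803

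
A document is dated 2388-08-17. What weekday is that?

Wednesday

Doomsday rule: the anchor day for the 2300s is Wednesday. For year 88: 88÷12 = 7 r 4, and 4÷4 = 1, so 7+4+1 = 12.
Wednesday + 12 ≡ Monday — that's 2388's doomsday.
In August the doomsday date is Aug 8.
Aug 17 is 9 days after Aug 8; 9 mod 7 = 2, so Monday + 2 = Wednesday.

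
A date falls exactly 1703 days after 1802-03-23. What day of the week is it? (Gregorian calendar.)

First find the weekday of Mar 23, 1802. Doomsday rule: the anchor day for the 1800s is Friday. For year 02: 2÷12 = 0 r 2, and 2÷4 = 0, so 0+2+0 = 2.
Friday + 2 ≡ Sunday — that's 1802's doomsday.
In March the doomsday date is Mar 14.
Mar 23 is 9 days after Mar 14; 9 mod 7 = 2, so Sunday + 2 = Tuesday.
1703 mod 7 = 2, so 1703 days after a Tuesday is Tuesday + 2 = Thursday.

Thursday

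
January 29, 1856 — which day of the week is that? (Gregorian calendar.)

Tuesday

January 1, 1856 is a Tuesday.
Jan 1, 1856 → Jan 29, 1856: 28 days.
Total: 28 days.
28 mod 7 = 0, so Tuesday + 0 = Tuesday.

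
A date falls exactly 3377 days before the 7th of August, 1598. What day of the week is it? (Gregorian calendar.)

First find the weekday of Aug 7, 1598. Doomsday rule: the anchor day for the 1500s is Wednesday. For year 98: 98÷12 = 8 r 2, and 2÷4 = 0, so 8+2+0 = 10.
Wednesday + 10 ≡ Saturday — that's 1598's doomsday.
In August the doomsday date is Aug 8.
Aug 7 is 1 day before Aug 8; 1 mod 7 = 1, so Saturday − 1 = Friday.
3377 mod 7 = 3, so 3377 days before a Friday is Friday − 3 = Tuesday.

Tuesday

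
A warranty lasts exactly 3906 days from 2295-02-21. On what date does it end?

+365 (one year) → Feb 21, 2296 (3541 left).
+366 (one year; includes Feb 29, 2296) → Feb 21, 2297 (3175 left).
+365 (one year) → Feb 21, 2298 (2810 left).
+365 (one year) → Feb 21, 2299 (2445 left).
+365 (one year) → Feb 21, 2300 (2080 left).
+365 (one year) → Feb 21, 2301 (1715 left).
+365 (one year) → Feb 21, 2302 (1350 left).
+365 (one year) → Feb 21, 2303 (985 left).
+365 (one year) → Feb 21, 2304 (620 left).
+366 (one year; includes Feb 29, 2304) → Feb 21, 2305 (254 left).
Feb has 28 days: +8 → Mar 1, 2305 (246 left).
Mar has 31 days: +31 → Apr 1, 2305 (215 left).
Apr has 30 days: +30 → May 1, 2305 (185 left).
May has 31 days: +31 → Jun 1, 2305 (154 left).
Jun has 30 days: +30 → Jul 1, 2305 (124 left).
Jul has 31 days: +31 → Aug 1, 2305 (93 left).
Aug has 31 days: +31 → Sep 1, 2305 (62 left).
Sep has 30 days: +30 → Oct 1, 2305 (32 left).
Oct has 31 days: +31 → Nov 1, 2305 (1 left).
+1 → Nov 2, 2305.

November 2, 2305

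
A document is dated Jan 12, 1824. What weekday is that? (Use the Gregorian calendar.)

January 1, 1824 is a Thursday.
Jan 1, 1824 → Jan 12, 1824: 11 days.
Total: 11 days.
11 mod 7 = 4, so Thursday + 4 = Monday.

Monday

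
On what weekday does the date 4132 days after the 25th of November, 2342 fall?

Friday

First find the weekday of Nov 25, 2342. Doomsday rule: the anchor day for the 2300s is Wednesday. For year 42: 42÷12 = 3 r 6, and 6÷4 = 1, so 3+6+1 = 10.
Wednesday + 10 ≡ Saturday — that's 2342's doomsday.
In November the doomsday date is Nov 7.
Nov 25 is 18 days after Nov 7; 18 mod 7 = 4, so Saturday + 4 = Wednesday.
4132 mod 7 = 2, so 4132 days after a Wednesday is Wednesday + 2 = Friday.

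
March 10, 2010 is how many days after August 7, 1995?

Aug 7, 1995 → Aug 7, 1996: 366 days (Feb 29, 1996 is in that span).
Aug 7, 1996 → Aug 7, 1997: 365 days.
Aug 7, 1997 → Aug 7, 1998: 365 days.
Aug 7, 1998 → Aug 7, 1999: 365 days.
Aug 7, 1999 → Aug 7, 2000: 366 days (Feb 29, 2000 is in that span).
Aug 7, 2000 → Aug 7, 2001: 365 days.
Aug 7, 2001 → Aug 7, 2002: 365 days.
Aug 7, 2002 → Aug 7, 2003: 365 days.
Aug 7, 2003 → Aug 7, 2004: 366 days (Feb 29, 2004 is in that span).
Aug 7, 2004 → Aug 7, 2005: 365 days.
Aug 7, 2005 → Aug 7, 2006: 365 days.
Aug 7, 2006 → Aug 7, 2007: 365 days.
Aug 7, 2007 → Aug 7, 2008: 366 days (Feb 29, 2008 is in that span).
Aug 7, 2008 → Aug 7, 2009: 365 days.
Aug 7, 2009 → Sep 7, 2009: 31 days (August has 31).
Sep 7, 2009 → Oct 7, 2009: 30 days (September has 30).
Oct 7, 2009 → Nov 7, 2009: 31 days (October has 31).
Nov 7, 2009 → Dec 7, 2009: 30 days (November has 30).
Dec 7, 2009 → Jan 7, 2010: 31 days (December has 31).
Jan 7, 2010 → Feb 7, 2010: 31 days (January has 31).
Feb 7, 2010 → Mar 7, 2010: 28 days (February has 28).
Mar 7, 2010 → Mar 10, 2010: 3 days.
Total: 5329 days.

5329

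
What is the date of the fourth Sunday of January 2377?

January 23, 2377

January 1, 2377 is a Saturday.
The first Sunday is therefore January 2 (1 days later).
The fourth Sunday is 2 + 3×7 = January 23.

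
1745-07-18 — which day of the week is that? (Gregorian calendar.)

Doomsday rule: the anchor day for the 1700s is Sunday. For year 45: 45÷12 = 3 r 9, and 9÷4 = 2, so 3+9+2 = 14.
Sunday + 14 ≡ Sunday — that's 1745's doomsday.
In July the doomsday date is Jul 11.
Jul 18 is 7 days after Jul 11; 7 mod 7 = 0, so Sunday + 0 = Sunday.

Sunday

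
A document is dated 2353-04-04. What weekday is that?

Doomsday rule: the anchor day for the 2300s is Wednesday. For year 53: 53÷12 = 4 r 5, and 5÷4 = 1, so 4+5+1 = 10.
Wednesday + 10 ≡ Saturday — that's 2353's doomsday.
In April the doomsday date is Apr 4.
Apr 4 is the doomsday itself: Saturday.

Saturday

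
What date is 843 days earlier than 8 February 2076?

October 18, 2073

−365 (one year) → Feb 8, 2075 (478 left).
−365 (one year) → Feb 8, 2074 (113 left).
−8 → Jan 31, 2074 (end of Jan, 31 days; 105 left).
−31 → Dec 31, 2073 (end of Dec, 31 days; 74 left).
−31 → Nov 30, 2073 (end of Nov, 30 days; 43 left).
−30 → Oct 31, 2073 (end of Oct, 31 days; 13 left).
−13 → Oct 18, 2073.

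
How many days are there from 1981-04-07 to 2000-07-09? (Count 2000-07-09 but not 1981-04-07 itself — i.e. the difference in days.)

7033

Apr 7, 1981 → Apr 7, 1982: 365 days.
Apr 7, 1982 → Apr 7, 1983: 365 days.
Apr 7, 1983 → Apr 7, 1984: 366 days (Feb 29, 1984 is in that span).
Apr 7, 1984 → Apr 7, 1985: 365 days.
Apr 7, 1985 → Apr 7, 1986: 365 days.
Apr 7, 1986 → Apr 7, 1987: 365 days.
Apr 7, 1987 → Apr 7, 1988: 366 days (Feb 29, 1988 is in that span).
Apr 7, 1988 → Apr 7, 1989: 365 days.
Apr 7, 1989 → Apr 7, 1990: 365 days.
Apr 7, 1990 → Apr 7, 1991: 365 days.
Apr 7, 1991 → Apr 7, 1992: 366 days (Feb 29, 1992 is in that span).
Apr 7, 1992 → Apr 7, 1993: 365 days.
Apr 7, 1993 → Apr 7, 1994: 365 days.
Apr 7, 1994 → Apr 7, 1995: 365 days.
Apr 7, 1995 → Apr 7, 1996: 366 days (Feb 29, 1996 is in that span).
Apr 7, 1996 → Apr 7, 1997: 365 days.
Apr 7, 1997 → Apr 7, 1998: 365 days.
Apr 7, 1998 → Apr 7, 1999: 365 days.
Apr 7, 1999 → Apr 7, 2000: 366 days (Feb 29, 2000 is in that span).
Apr 7, 2000 → May 7, 2000: 30 days (April has 30).
May 7, 2000 → Jun 7, 2000: 31 days (May has 31).
Jun 7, 2000 → Jul 7, 2000: 30 days (June has 30).
Jul 7, 2000 → Jul 9, 2000: 2 days.
Total: 7033 days.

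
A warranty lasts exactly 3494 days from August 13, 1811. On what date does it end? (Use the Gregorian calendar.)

+366 (one year; includes Feb 29, 1812) → Aug 13, 1812 (3128 left).
+365 (one year) → Aug 13, 1813 (2763 left).
+365 (one year) → Aug 13, 1814 (2398 left).
+365 (one year) → Aug 13, 1815 (2033 left).
+366 (one year; includes Feb 29, 1816) → Aug 13, 1816 (1667 left).
+365 (one year) → Aug 13, 1817 (1302 left).
+365 (one year) → Aug 13, 1818 (937 left).
+365 (one year) → Aug 13, 1819 (572 left).
+366 (one year; includes Feb 29, 1820) → Aug 13, 1820 (206 left).
Aug has 31 days: +19 → Sep 1, 1820 (187 left).
Sep has 30 days: +30 → Oct 1, 1820 (157 left).
Oct has 31 days: +31 → Nov 1, 1820 (126 left).
Nov has 30 days: +30 → Dec 1, 1820 (96 left).
Dec has 31 days: +31 → Jan 1, 1821 (65 left).
Jan has 31 days: +31 → Feb 1, 1821 (34 left).
Feb has 28 days: +28 → Mar 1, 1821 (6 left).
+6 → Mar 7, 1821.

March 7, 1821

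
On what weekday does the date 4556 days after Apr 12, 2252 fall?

Apr 12, 2252 is a Monday.
4556 mod 7 = 6, so 4556 days after a Monday is Monday + 6 = Sunday.

Sunday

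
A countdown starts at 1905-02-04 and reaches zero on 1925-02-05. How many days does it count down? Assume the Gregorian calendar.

7306

Feb 4, 1905 → Feb 4, 1906: 365 days.
Feb 4, 1906 → Feb 4, 1907: 365 days.
Feb 4, 1907 → Feb 4, 1908: 365 days.
Feb 4, 1908 → Feb 4, 1909: 366 days (Feb 29, 1908 is in that span).
Feb 4, 1909 → Feb 4, 1910: 365 days.
Feb 4, 1910 → Feb 4, 1911: 365 days.
Feb 4, 1911 → Feb 4, 1912: 365 days.
Feb 4, 1912 → Feb 4, 1913: 366 days (Feb 29, 1912 is in that span).
Feb 4, 1913 → Feb 4, 1914: 365 days.
Feb 4, 1914 → Feb 4, 1915: 365 days.
Feb 4, 1915 → Feb 4, 1916: 365 days.
Feb 4, 1916 → Feb 4, 1917: 366 days (Feb 29, 1916 is in that span).
Feb 4, 1917 → Feb 4, 1918: 365 days.
Feb 4, 1918 → Feb 4, 1919: 365 days.
Feb 4, 1919 → Feb 4, 1920: 365 days.
Feb 4, 1920 → Feb 4, 1921: 366 days (Feb 29, 1920 is in that span).
Feb 4, 1921 → Feb 4, 1922: 365 days.
Feb 4, 1922 → Feb 4, 1923: 365 days.
Feb 4, 1923 → Feb 4, 1924: 365 days.
Feb 4, 1924 → Mar 4, 1924: 29 days (February has 29).
Mar 4, 1924 → Apr 4, 1924: 31 days (March has 31).
Apr 4, 1924 → May 4, 1924: 30 days (April has 30).
May 4, 1924 → Jun 4, 1924: 31 days (May has 31).
Jun 4, 1924 → Jul 4, 1924: 30 days (June has 30).
Jul 4, 1924 → Aug 4, 1924: 31 days (July has 31).
Aug 4, 1924 → Sep 4, 1924: 31 days (August has 31).
Sep 4, 1924 → Oct 4, 1924: 30 days (September has 30).
Oct 4, 1924 → Nov 4, 1924: 31 days (October has 31).
Nov 4, 1924 → Dec 4, 1924: 30 days (November has 30).
Dec 4, 1924 → Jan 4, 1925: 31 days (December has 31).
Jan 4, 1925 → Feb 4, 1925: 31 days (January has 31).
Feb 4, 1925 → Feb 5, 1925: 1 days.
Total: 7306 days.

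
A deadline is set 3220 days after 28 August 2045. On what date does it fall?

June 22, 2054

+365 (one year) → Aug 28, 2046 (2855 left).
+365 (one year) → Aug 28, 2047 (2490 left).
+366 (one year; includes Feb 29, 2048) → Aug 28, 2048 (2124 left).
+365 (one year) → Aug 28, 2049 (1759 left).
+365 (one year) → Aug 28, 2050 (1394 left).
+365 (one year) → Aug 28, 2051 (1029 left).
+366 (one year; includes Feb 29, 2052) → Aug 28, 2052 (663 left).
+365 (one year) → Aug 28, 2053 (298 left).
Aug has 31 days: +4 → Sep 1, 2053 (294 left).
Sep has 30 days: +30 → Oct 1, 2053 (264 left).
Oct has 31 days: +31 → Nov 1, 2053 (233 left).
Nov has 30 days: +30 → Dec 1, 2053 (203 left).
Dec has 31 days: +31 → Jan 1, 2054 (172 left).
Jan has 31 days: +31 → Feb 1, 2054 (141 left).
Feb has 28 days: +28 → Mar 1, 2054 (113 left).
Mar has 31 days: +31 → Apr 1, 2054 (82 left).
Apr has 30 days: +30 → May 1, 2054 (52 left).
May has 31 days: +31 → Jun 1, 2054 (21 left).
+21 → Jun 22, 2054.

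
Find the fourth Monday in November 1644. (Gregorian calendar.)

November 1, 1644 is a Tuesday.
The first Monday is therefore November 7 (6 days later).
The fourth Monday is 7 + 3×7 = November 28.

November 28, 1644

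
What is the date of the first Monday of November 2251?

November 3, 2251

November 1, 2251 is a Saturday.
The first Monday is therefore November 3 (2 days later).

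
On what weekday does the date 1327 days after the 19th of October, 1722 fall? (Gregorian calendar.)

Friday

First find the weekday of Oct 19, 1722. Doomsday rule: the anchor day for the 1700s is Sunday. For year 22: 22÷12 = 1 r 10, and 10÷4 = 2, so 1+10+2 = 13.
Sunday + 13 ≡ Saturday — that's 1722's doomsday.
In October the doomsday date is Oct 10.
Oct 19 is 9 days after Oct 10; 9 mod 7 = 2, so Saturday + 2 = Monday.
1327 mod 7 = 4, so 1327 days after a Monday is Monday + 4 = Friday.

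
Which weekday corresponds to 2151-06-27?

Doomsday rule: the anchor day for the 2100s is Sunday. For year 51: 51÷12 = 4 r 3, and 3÷4 = 0, so 4+3+0 = 7.
Sunday + 7 ≡ Sunday — that's 2151's doomsday.
In June the doomsday date is Jun 6.
Jun 27 is 21 days after Jun 6; 21 mod 7 = 0, so Sunday + 0 = Sunday.

Sunday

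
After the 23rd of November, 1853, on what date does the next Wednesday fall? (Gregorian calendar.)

November 30, 1853

Nov 23, 1853 is a Wednesday.
From Wednesday to the next Wednesday is 7 days.
Nov 23, 1853 + 7 = Nov 30, 1853.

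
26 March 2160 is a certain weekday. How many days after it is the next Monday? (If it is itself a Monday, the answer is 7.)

Mar 26, 2160 is a Wednesday.
From Wednesday to the next Monday is 5 days.

5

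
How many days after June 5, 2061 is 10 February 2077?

5729

Jun 5, 2061 → Jun 5, 2062: 365 days.
Jun 5, 2062 → Jun 5, 2063: 365 days.
Jun 5, 2063 → Jun 5, 2064: 366 days (Feb 29, 2064 is in that span).
Jun 5, 2064 → Jun 5, 2065: 365 days.
Jun 5, 2065 → Jun 5, 2066: 365 days.
Jun 5, 2066 → Jun 5, 2067: 365 days.
Jun 5, 2067 → Jun 5, 2068: 366 days (Feb 29, 2068 is in that span).
Jun 5, 2068 → Jun 5, 2069: 365 days.
Jun 5, 2069 → Jun 5, 2070: 365 days.
Jun 5, 2070 → Jun 5, 2071: 365 days.
Jun 5, 2071 → Jun 5, 2072: 366 days (Feb 29, 2072 is in that span).
Jun 5, 2072 → Jun 5, 2073: 365 days.
Jun 5, 2073 → Jun 5, 2074: 365 days.
Jun 5, 2074 → Jun 5, 2075: 365 days.
Jun 5, 2075 → Jun 5, 2076: 366 days (Feb 29, 2076 is in that span).
Jun 5, 2076 → Jul 5, 2076: 30 days (June has 30).
Jul 5, 2076 → Aug 5, 2076: 31 days (July has 31).
Aug 5, 2076 → Sep 5, 2076: 31 days (August has 31).
Sep 5, 2076 → Oct 5, 2076: 30 days (September has 30).
Oct 5, 2076 → Nov 5, 2076: 31 days (October has 31).
Nov 5, 2076 → Dec 5, 2076: 30 days (November has 30).
Dec 5, 2076 → Jan 5, 2077: 31 days (December has 31).
Jan 5, 2077 → Feb 5, 2077: 31 days (January has 31).
Feb 5, 2077 → Feb 10, 2077: 5 days.
Total: 5729 days.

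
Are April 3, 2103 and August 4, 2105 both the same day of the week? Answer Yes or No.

Yes

From Apr 3, 2103 to Aug 4, 2105 is 854 days.
854 mod 7 = 0, so they are the same weekday.
(Apr 3, 2103 is a Tuesday; Aug 4, 2105 is a Tuesday.)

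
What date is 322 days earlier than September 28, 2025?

November 10, 2024

−28 → Aug 31, 2025 (end of Aug, 31 days; 294 left).
−31 → Jul 31, 2025 (end of Jul, 31 days; 263 left).
−31 → Jun 30, 2025 (end of Jun, 30 days; 232 left).
−30 → May 31, 2025 (end of May, 31 days; 202 left).
−31 → Apr 30, 2025 (end of Apr, 30 days; 171 left).
−30 → Mar 31, 2025 (end of Mar, 31 days; 141 left).
−31 → Feb 28, 2025 (end of Feb, 28 days; 110 left).
−28 → Jan 31, 2025 (end of Jan, 31 days; 82 left).
−31 → Dec 31, 2024 (end of Dec, 31 days; 51 left).
−31 → Nov 30, 2024 (end of Nov, 30 days; 20 left).
−20 → Nov 10, 2024.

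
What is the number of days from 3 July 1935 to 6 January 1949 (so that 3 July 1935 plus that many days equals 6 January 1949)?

4936

Jul 3, 1935 → Jul 3, 1936: 366 days (Feb 29, 1936 is in that span).
Jul 3, 1936 → Jul 3, 1937: 365 days.
Jul 3, 1937 → Jul 3, 1938: 365 days.
Jul 3, 1938 → Jul 3, 1939: 365 days.
Jul 3, 1939 → Jul 3, 1940: 366 days (Feb 29, 1940 is in that span).
Jul 3, 1940 → Jul 3, 1941: 365 days.
Jul 3, 1941 → Jul 3, 1942: 365 days.
Jul 3, 1942 → Jul 3, 1943: 365 days.
Jul 3, 1943 → Jul 3, 1944: 366 days (Feb 29, 1944 is in that span).
Jul 3, 1944 → Jul 3, 1945: 365 days.
Jul 3, 1945 → Jul 3, 1946: 365 days.
Jul 3, 1946 → Jul 3, 1947: 365 days.
Jul 3, 1947 → Jul 3, 1948: 366 days (Feb 29, 1948 is in that span).
Jul 3, 1948 → Aug 3, 1948: 31 days (July has 31).
Aug 3, 1948 → Sep 3, 1948: 31 days (August has 31).
Sep 3, 1948 → Oct 3, 1948: 30 days (September has 30).
Oct 3, 1948 → Nov 3, 1948: 31 days (October has 31).
Nov 3, 1948 → Dec 3, 1948: 30 days (November has 30).
Dec 3, 1948 → Jan 3, 1949: 31 days (December has 31).
Jan 3, 1949 → Jan 6, 1949: 3 days.
Total: 4936 days.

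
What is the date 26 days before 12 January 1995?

−12 → Dec 31, 1994 (end of Dec, 31 days; 14 left).
−14 → Dec 17, 1994.

December 17, 1994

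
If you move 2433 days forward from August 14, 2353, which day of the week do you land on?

Aug 14, 2353 is a Friday.
2433 mod 7 = 4, so 2433 days after a Friday is Friday + 4 = Tuesday.

Tuesday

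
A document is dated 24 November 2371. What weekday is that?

Doomsday rule: the anchor day for the 2300s is Wednesday. For year 71: 71÷12 = 5 r 11, and 11÷4 = 2, so 5+11+2 = 18.
Wednesday + 18 ≡ Sunday — that's 2371's doomsday.
In November the doomsday date is Nov 7.
Nov 24 is 17 days after Nov 7; 17 mod 7 = 3, so Sunday + 3 = Wednesday.

Wednesday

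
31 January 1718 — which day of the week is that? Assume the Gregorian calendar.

Monday

Doomsday rule: the anchor day for the 1700s is Sunday. For year 18: 18÷12 = 1 r 6, and 6÷4 = 1, so 1+6+1 = 8.
Sunday + 8 ≡ Monday — that's 1718's doomsday.
In January the doomsday date is Jan 3 (1718 is not a leap year).
Jan 31 is 28 days after Jan 3; 28 mod 7 = 0, so Monday + 0 = Monday.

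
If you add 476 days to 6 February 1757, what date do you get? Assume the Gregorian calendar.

+365 (one year) → Feb 6, 1758 (111 left).
Feb has 28 days: +23 → Mar 1, 1758 (88 left).
Mar has 31 days: +31 → Apr 1, 1758 (57 left).
Apr has 30 days: +30 → May 1, 1758 (27 left).
+27 → May 28, 1758.

May 28, 1758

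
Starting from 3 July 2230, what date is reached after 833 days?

October 13, 2232

+365 (one year) → Jul 3, 2231 (468 left).
+366 (one year; includes Feb 29, 2232) → Jul 3, 2232 (102 left).
Jul has 31 days: +29 → Aug 1, 2232 (73 left).
Aug has 31 days: +31 → Sep 1, 2232 (42 left).
Sep has 30 days: +30 → Oct 1, 2232 (12 left).
+12 → Oct 13, 2232.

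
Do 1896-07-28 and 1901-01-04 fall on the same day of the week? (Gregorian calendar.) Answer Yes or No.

From Jul 28, 1896 to Jan 4, 1901 is 1620 days.
1620 mod 7 = 3, so they are different weekdays.
(Jul 28, 1896 is a Tuesday; Jan 4, 1901 is a Friday.)

No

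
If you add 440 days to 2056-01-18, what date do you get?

+366 (one year; includes Feb 29, 2056) → Jan 18, 2057 (74 left).
Jan has 31 days: +14 → Feb 1, 2057 (60 left).
Feb has 28 days: +28 → Mar 1, 2057 (32 left).
Mar has 31 days: +31 → Apr 1, 2057 (1 left).
+1 → Apr 2, 2057.

April 2, 2057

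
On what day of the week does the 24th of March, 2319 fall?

Monday

Doomsday rule: the anchor day for the 2300s is Wednesday. For year 19: 19÷12 = 1 r 7, and 7÷4 = 1, so 1+7+1 = 9.
Wednesday + 9 ≡ Friday — that's 2319's doomsday.
In March the doomsday date is Mar 14.
Mar 24 is 10 days after Mar 14; 10 mod 7 = 3, so Friday + 3 = Monday.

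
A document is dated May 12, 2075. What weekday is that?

January 1, 2075 is a Tuesday.
Jan 1, 2075 → Feb 1, 2075: 31 days (January has 31).
Feb 1, 2075 → Mar 1, 2075: 28 days (February has 28).
Mar 1, 2075 → Apr 1, 2075: 31 days (March has 31).
Apr 1, 2075 → May 1, 2075: 30 days (April has 30).
May 1, 2075 → May 12, 2075: 11 days.
Total: 131 days.
131 mod 7 = 5, so Tuesday + 5 = Sunday.

Sunday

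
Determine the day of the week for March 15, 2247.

Doomsday rule: the anchor day for the 2200s is Friday. For year 47: 47÷12 = 3 r 11, and 11÷4 = 2, so 3+11+2 = 16.
Friday + 16 ≡ Sunday — that's 2247's doomsday.
In March the doomsday date is Mar 14.
Mar 15 is 1 day after Mar 14; 1 mod 7 = 1, so Sunday + 1 = Monday.

Monday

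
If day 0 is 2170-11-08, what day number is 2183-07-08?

Nov 8, 2170 → Nov 8, 2171: 365 days.
Nov 8, 2171 → Nov 8, 2172: 366 days (Feb 29, 2172 is in that span).
Nov 8, 2172 → Nov 8, 2173: 365 days.
Nov 8, 2173 → Nov 8, 2174: 365 days.
Nov 8, 2174 → Nov 8, 2175: 365 days.
Nov 8, 2175 → Nov 8, 2176: 366 days (Feb 29, 2176 is in that span).
Nov 8, 2176 → Nov 8, 2177: 365 days.
Nov 8, 2177 → Nov 8, 2178: 365 days.
Nov 8, 2178 → Nov 8, 2179: 365 days.
Nov 8, 2179 → Nov 8, 2180: 366 days (Feb 29, 2180 is in that span).
Nov 8, 2180 → Nov 8, 2181: 365 days.
Nov 8, 2181 → Nov 8, 2182: 365 days.
Nov 8, 2182 → Dec 8, 2182: 30 days (November has 30).
Dec 8, 2182 → Jan 8, 2183: 31 days (December has 31).
Jan 8, 2183 → Feb 8, 2183: 31 days (January has 31).
Feb 8, 2183 → Mar 8, 2183: 28 days (February has 28).
Mar 8, 2183 → Apr 8, 2183: 31 days (March has 31).
Apr 8, 2183 → May 8, 2183: 30 days (April has 30).
May 8, 2183 → Jun 8, 2183: 31 days (May has 31).
Jun 8, 2183 → Jul 8, 2183: 30 days.
Total: 4625 days.

4625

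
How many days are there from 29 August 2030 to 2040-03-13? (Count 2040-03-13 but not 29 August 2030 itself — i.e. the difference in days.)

Aug 29, 2030 → Aug 29, 2031: 365 days.
Aug 29, 2031 → Aug 29, 2032: 366 days (Feb 29, 2032 is in that span).
Aug 29, 2032 → Aug 29, 2033: 365 days.
Aug 29, 2033 → Aug 29, 2034: 365 days.
Aug 29, 2034 → Aug 29, 2035: 365 days.
Aug 29, 2035 → Aug 29, 2036: 366 days (Feb 29, 2036 is in that span).
Aug 29, 2036 → Aug 29, 2037: 365 days.
Aug 29, 2037 → Aug 29, 2038: 365 days.
Aug 29, 2038 → Aug 29, 2039: 365 days.
Aug 29, 2039 → Sep 29, 2039: 31 days (August has 31).
Sep 29, 2039 → Oct 29, 2039: 30 days (September has 30).
Oct 29, 2039 → Nov 29, 2039: 31 days (October has 31).
Nov 29, 2039 → Dec 29, 2039: 30 days (November has 30).
Dec 29, 2039 → Jan 29, 2040: 31 days (December has 31).
Jan 29, 2040 → Feb 29, 2040: 31 days (January has 31).
Feb 29, 2040 → Mar 13, 2040: 13 days.
Total: 3484 days.

3484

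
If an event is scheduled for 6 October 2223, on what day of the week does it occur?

January 1, 2223 is a Wednesday.
Jan 1, 2223 → Feb 1, 2223: 31 days (January has 31).
Feb 1, 2223 → Mar 1, 2223: 28 days (February has 28).
Mar 1, 2223 → Apr 1, 2223: 31 days (March has 31).
Apr 1, 2223 → May 1, 2223: 30 days (April has 30).
May 1, 2223 → Jun 1, 2223: 31 days (May has 31).
Jun 1, 2223 → Jul 1, 2223: 30 days (June has 30).
Jul 1, 2223 → Aug 1, 2223: 31 days (July has 31).
Aug 1, 2223 → Sep 1, 2223: 31 days (August has 31).
Sep 1, 2223 → Oct 1, 2223: 30 days (September has 30).
Oct 1, 2223 → Oct 6, 2223: 5 days.
Total: 278 days.
278 mod 7 = 5, so Wednesday + 5 = Monday.

Monday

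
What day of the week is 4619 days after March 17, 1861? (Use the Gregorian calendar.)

Saturday

First find the weekday of Mar 17, 1861. Doomsday rule: the anchor day for the 1800s is Friday. For year 61: 61÷12 = 5 r 1, and 1÷4 = 0, so 5+1+0 = 6.
Friday + 6 ≡ Thursday — that's 1861's doomsday.
In March the doomsday date is Mar 14.
Mar 17 is 3 days after Mar 14; 3 mod 7 = 3, so Thursday + 3 = Sunday.
4619 mod 7 = 6, so 4619 days after a Sunday is Sunday + 6 = Saturday.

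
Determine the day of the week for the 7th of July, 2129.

Thursday

Doomsday rule: the anchor day for the 2100s is Sunday. For year 29: 29÷12 = 2 r 5, and 5÷4 = 1, so 2+5+1 = 8.
Sunday + 8 ≡ Monday — that's 2129's doomsday.
In July the doomsday date is Jul 11.
Jul 7 is 4 days before Jul 11; 4 mod 7 = 4, so Monday − 4 = Thursday.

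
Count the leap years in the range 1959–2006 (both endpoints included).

12

Multiples of 4 in [1959,2006]: 12.
Of those, multiples of 100: 1 (not leap unless ÷400).
Multiples of 400: 1.
Leap years = 12 − 1 + 1 = 12.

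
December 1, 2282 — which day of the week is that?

Friday

Doomsday rule: the anchor day for the 2200s is Friday. For year 82: 82÷12 = 6 r 10, and 10÷4 = 2, so 6+10+2 = 18.
Friday + 18 ≡ Tuesday — that's 2282's doomsday.
In December the doomsday date is Dec 12.
Dec 1 is 11 days before Dec 12; 11 mod 7 = 4, so Tuesday − 4 = Friday.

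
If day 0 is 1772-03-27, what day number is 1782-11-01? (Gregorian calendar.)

3871

Mar 27, 1772 → Mar 27, 1773: 365 days.
Mar 27, 1773 → Mar 27, 1774: 365 days.
Mar 27, 1774 → Mar 27, 1775: 365 days.
Mar 27, 1775 → Mar 27, 1776: 366 days (Feb 29, 1776 is in that span).
Mar 27, 1776 → Mar 27, 1777: 365 days.
Mar 27, 1777 → Mar 27, 1778: 365 days.
Mar 27, 1778 → Mar 27, 1779: 365 days.
Mar 27, 1779 → Mar 27, 1780: 366 days (Feb 29, 1780 is in that span).
Mar 27, 1780 → Mar 27, 1781: 365 days.
Mar 27, 1781 → Mar 27, 1782: 365 days.
Mar 27, 1782 → Apr 27, 1782: 31 days (March has 31).
Apr 27, 1782 → May 27, 1782: 30 days (April has 30).
May 27, 1782 → Jun 27, 1782: 31 days (May has 31).
Jun 27, 1782 → Jul 27, 1782: 30 days (June has 30).
Jul 27, 1782 → Aug 27, 1782: 31 days (July has 31).
Aug 27, 1782 → Sep 27, 1782: 31 days (August has 31).
Sep 27, 1782 → Oct 27, 1782: 30 days (September has 30).
Oct 27, 1782 → Nov 1, 1782: 5 days.
Total: 3871 days.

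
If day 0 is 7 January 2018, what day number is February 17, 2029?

Jan 7, 2018 → Jan 7, 2019: 365 days.
Jan 7, 2019 → Jan 7, 2020: 365 days.
Jan 7, 2020 → Jan 7, 2021: 366 days (Feb 29, 2020 is in that span).
Jan 7, 2021 → Jan 7, 2022: 365 days.
Jan 7, 2022 → Jan 7, 2023: 365 days.
Jan 7, 2023 → Jan 7, 2024: 365 days.
Jan 7, 2024 → Jan 7, 2025: 366 days (Feb 29, 2024 is in that span).
Jan 7, 2025 → Jan 7, 2026: 365 days.
Jan 7, 2026 → Jan 7, 2027: 365 days.
Jan 7, 2027 → Jan 7, 2028: 365 days.
Jan 7, 2028 → Jan 7, 2029: 366 days (Feb 29, 2028 is in that span).
Jan 7, 2029 → Feb 7, 2029: 31 days (January has 31).
Feb 7, 2029 → Feb 17, 2029: 10 days.
Total: 4059 days.

4059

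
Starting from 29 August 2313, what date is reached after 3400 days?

+365 (one year) → Aug 29, 2314 (3035 left).
+365 (one year) → Aug 29, 2315 (2670 left).
+366 (one year; includes Feb 29, 2316) → Aug 29, 2316 (2304 left).
+365 (one year) → Aug 29, 2317 (1939 left).
+365 (one year) → Aug 29, 2318 (1574 left).
+365 (one year) → Aug 29, 2319 (1209 left).
+366 (one year; includes Feb 29, 2320) → Aug 29, 2320 (843 left).
+365 (one year) → Aug 29, 2321 (478 left).
+365 (one year) → Aug 29, 2322 (113 left).
Aug has 31 days: +3 → Sep 1, 2322 (110 left).
Sep has 30 days: +30 → Oct 1, 2322 (80 left).
Oct has 31 days: +31 → Nov 1, 2322 (49 left).
Nov has 30 days: +30 → Dec 1, 2322 (19 left).
+19 → Dec 20, 2322.

December 20, 2322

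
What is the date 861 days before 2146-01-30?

−365 (one year) → Jan 30, 2145 (496 left).
−366 (one year; includes Feb 29, 2144) → Jan 30, 2144 (130 left).
−30 → Dec 31, 2143 (end of Dec, 31 days; 100 left).
−31 → Nov 30, 2143 (end of Nov, 30 days; 69 left).
−30 → Oct 31, 2143 (end of Oct, 31 days; 39 left).
−31 → Sep 30, 2143 (end of Sep, 30 days; 8 left).
−8 → Sep 22, 2143.

September 22, 2143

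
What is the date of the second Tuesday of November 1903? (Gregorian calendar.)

November 1, 1903 is a Sunday.
The first Tuesday is therefore November 3 (2 days later).
The second Tuesday is 3 + 1×7 = November 10.

November 10, 1903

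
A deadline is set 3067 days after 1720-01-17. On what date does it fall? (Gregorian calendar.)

June 10, 1728

+366 (one year; includes Feb 29, 1720) → Jan 17, 1721 (2701 left).
+365 (one year) → Jan 17, 1722 (2336 left).
+365 (one year) → Jan 17, 1723 (1971 left).
+365 (one year) → Jan 17, 1724 (1606 left).
+366 (one year; includes Feb 29, 1724) → Jan 17, 1725 (1240 left).
+365 (one year) → Jan 17, 1726 (875 left).
+365 (one year) → Jan 17, 1727 (510 left).
+365 (one year) → Jan 17, 1728 (145 left).
Jan has 31 days: +15 → Feb 1, 1728 (130 left).
Feb has 29 days: +29 → Mar 1, 1728 (101 left).
Mar has 31 days: +31 → Apr 1, 1728 (70 left).
Apr has 30 days: +30 → May 1, 1728 (40 left).
May has 31 days: +31 → Jun 1, 1728 (9 left).
+9 → Jun 10, 1728.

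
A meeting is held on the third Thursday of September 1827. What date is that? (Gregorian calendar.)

September 20, 1827

September 1, 1827 is a Saturday.
The first Thursday is therefore September 6 (5 days later).
The third Thursday is 6 + 2×7 = September 20.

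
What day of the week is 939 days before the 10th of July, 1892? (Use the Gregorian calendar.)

First find the weekday of Jul 10, 1892. Doomsday rule: the anchor day for the 1800s is Friday. For year 92: 92÷12 = 7 r 8, and 8÷4 = 2, so 7+8+2 = 17.
Friday + 17 ≡ Monday — that's 1892's doomsday.
In July the doomsday date is Jul 11.
Jul 10 is 1 day before Jul 11; 1 mod 7 = 1, so Monday − 1 = Sunday.
939 mod 7 = 1, so 939 days before a Sunday is Sunday − 1 = Saturday.

Saturday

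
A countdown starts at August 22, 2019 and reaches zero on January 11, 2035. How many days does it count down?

Aug 22, 2019 → Aug 22, 2020: 366 days (Feb 29, 2020 is in that span).
Aug 22, 2020 → Aug 22, 2021: 365 days.
Aug 22, 2021 → Aug 22, 2022: 365 days.
Aug 22, 2022 → Aug 22, 2023: 365 days.
Aug 22, 2023 → Aug 22, 2024: 366 days (Feb 29, 2024 is in that span).
Aug 22, 2024 → Aug 22, 2025: 365 days.
Aug 22, 2025 → Aug 22, 2026: 365 days.
Aug 22, 2026 → Aug 22, 2027: 365 days.
Aug 22, 2027 → Aug 22, 2028: 366 days (Feb 29, 2028 is in that span).
Aug 22, 2028 → Aug 22, 2029: 365 days.
Aug 22, 2029 → Aug 22, 2030: 365 days.
Aug 22, 2030 → Aug 22, 2031: 365 days.
Aug 22, 2031 → Aug 22, 2032: 366 days (Feb 29, 2032 is in that span).
Aug 22, 2032 → Aug 22, 2033: 365 days.
Aug 22, 2033 → Aug 22, 2034: 365 days.
Aug 22, 2034 → Sep 22, 2034: 31 days (August has 31).
Sep 22, 2034 → Oct 22, 2034: 30 days (September has 30).
Oct 22, 2034 → Nov 22, 2034: 31 days (October has 31).
Nov 22, 2034 → Dec 22, 2034: 30 days (November has 30).
Dec 22, 2034 → Jan 11, 2035: 20 days.
Total: 5621 days.

5621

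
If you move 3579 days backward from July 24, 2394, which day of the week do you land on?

First find the weekday of Jul 24, 2394. Doomsday rule: the anchor day for the 2300s is Wednesday. For year 94: 94÷12 = 7 r 10, and 10÷4 = 2, so 7+10+2 = 19.
Wednesday + 19 ≡ Monday — that's 2394's doomsday.
In July the doomsday date is Jul 11.
Jul 24 is 13 days after Jul 11; 13 mod 7 = 6, so Monday + 6 = Sunday.
3579 mod 7 = 2, so 3579 days before a Sunday is Sunday − 2 = Friday.

Friday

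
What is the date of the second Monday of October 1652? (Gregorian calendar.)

October 14, 1652

October 1, 1652 is a Tuesday.
The first Monday is therefore October 7 (6 days later).
The second Monday is 7 + 1×7 = October 14.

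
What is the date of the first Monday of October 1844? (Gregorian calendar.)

October 7, 1844

October 1, 1844 is a Tuesday.
The first Monday is therefore October 7 (6 days later).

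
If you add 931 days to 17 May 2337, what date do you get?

December 4, 2339

+365 (one year) → May 17, 2338 (566 left).
+365 (one year) → May 17, 2339 (201 left).
May has 31 days: +15 → Jun 1, 2339 (186 left).
Jun has 30 days: +30 → Jul 1, 2339 (156 left).
Jul has 31 days: +31 → Aug 1, 2339 (125 left).
Aug has 31 days: +31 → Sep 1, 2339 (94 left).
Sep has 30 days: +30 → Oct 1, 2339 (64 left).
Oct has 31 days: +31 → Nov 1, 2339 (33 left).
Nov has 30 days: +30 → Dec 1, 2339 (3 left).
+3 → Dec 4, 2339.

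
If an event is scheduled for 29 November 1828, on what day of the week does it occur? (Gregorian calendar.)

January 1, 1828 is a Tuesday.
Jan 1, 1828 → Feb 1, 1828: 31 days (January has 31).
Feb 1, 1828 → Mar 1, 1828: 29 days (February has 29).
Mar 1, 1828 → Apr 1, 1828: 31 days (March has 31).
Apr 1, 1828 → May 1, 1828: 30 days (April has 30).
May 1, 1828 → Jun 1, 1828: 31 days (May has 31).
Jun 1, 1828 → Jul 1, 1828: 30 days (June has 30).
Jul 1, 1828 → Aug 1, 1828: 31 days (July has 31).
Aug 1, 1828 → Sep 1, 1828: 31 days (August has 31).
Sep 1, 1828 → Oct 1, 1828: 30 days (September has 30).
Oct 1, 1828 → Nov 1, 1828: 31 days (October has 31).
Nov 1, 1828 → Nov 29, 1828: 28 days.
Total: 333 days.
333 mod 7 = 4, so Tuesday + 4 = Saturday.

Saturday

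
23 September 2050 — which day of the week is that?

Doomsday rule: the anchor day for the 2000s is Tuesday. For year 50: 50÷12 = 4 r 2, and 2÷4 = 0, so 4+2+0 = 6.
Tuesday + 6 ≡ Monday — that's 2050's doomsday.
In September the doomsday date is Sep 5.
Sep 23 is 18 days after Sep 5; 18 mod 7 = 4, so Monday + 4 = Friday.

Friday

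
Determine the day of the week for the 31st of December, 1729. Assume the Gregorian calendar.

Doomsday rule: the anchor day for the 1700s is Sunday. For year 29: 29÷12 = 2 r 5, and 5÷4 = 1, so 2+5+1 = 8.
Sunday + 8 ≡ Monday — that's 1729's doomsday.
In December the doomsday date is Dec 12.
Dec 31 is 19 days after Dec 12; 19 mod 7 = 5, so Monday + 5 = Saturday.

Saturday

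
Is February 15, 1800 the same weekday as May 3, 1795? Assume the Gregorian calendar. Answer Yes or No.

From May 3, 1795 to Feb 15, 1800 is 1749 days.
1749 mod 7 = 6, so they are different weekdays.
(May 3, 1795 is a Sunday; Feb 15, 1800 is a Saturday.)

No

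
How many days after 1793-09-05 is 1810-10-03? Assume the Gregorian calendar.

Sep 5, 1793 → Sep 5, 1794: 365 days.
Sep 5, 1794 → Sep 5, 1795: 365 days.
Sep 5, 1795 → Sep 5, 1796: 366 days (Feb 29, 1796 is in that span).
Sep 5, 1796 → Sep 5, 1797: 365 days.
Sep 5, 1797 → Sep 5, 1798: 365 days.
Sep 5, 1798 → Sep 5, 1799: 365 days.
Sep 5, 1799 → Sep 5, 1800: 365 days.
Sep 5, 1800 → Sep 5, 1801: 365 days.
Sep 5, 1801 → Sep 5, 1802: 365 days.
Sep 5, 1802 → Sep 5, 1803: 365 days.
Sep 5, 1803 → Sep 5, 1804: 366 days (Feb 29, 1804 is in that span).
Sep 5, 1804 → Sep 5, 1805: 365 days.
Sep 5, 1805 → Sep 5, 1806: 365 days.
Sep 5, 1806 → Sep 5, 1807: 365 days.
Sep 5, 1807 → Sep 5, 1808: 366 days (Feb 29, 1808 is in that span).
Sep 5, 1808 → Sep 5, 1809: 365 days.
Sep 5, 1809 → Oct 5, 1809: 30 days (September has 30).
Oct 5, 1809 → Nov 5, 1809: 31 days (October has 31).
Nov 5, 1809 → Dec 5, 1809: 30 days (November has 30).
Dec 5, 1809 → Jan 5, 1810: 31 days (December has 31).
Jan 5, 1810 → Feb 5, 1810: 31 days (January has 31).
Feb 5, 1810 → Mar 5, 1810: 28 days (February has 28).
Mar 5, 1810 → Apr 5, 1810: 31 days (March has 31).
Apr 5, 1810 → May 5, 1810: 30 days (April has 30).
May 5, 1810 → Jun 5, 1810: 31 days (May has 31).
Jun 5, 1810 → Jul 5, 1810: 30 days (June has 30).
Jul 5, 1810 → Aug 5, 1810: 31 days (July has 31).
Aug 5, 1810 → Sep 5, 1810: 31 days (August has 31).
Sep 5, 1810 → Oct 3, 1810: 28 days.
Total: 6236 days.

6236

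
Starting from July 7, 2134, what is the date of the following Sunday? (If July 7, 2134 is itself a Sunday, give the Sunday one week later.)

Jul 7, 2134 is a Wednesday.
From Wednesday to the next Sunday is 4 days.
Jul 7, 2134 + 4 = Jul 11, 2134.

July 11, 2134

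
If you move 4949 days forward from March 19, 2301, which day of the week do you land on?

First find the weekday of Mar 19, 2301. Doomsday rule: the anchor day for the 2300s is Wednesday. For year 01: 1÷12 = 0 r 1, and 1÷4 = 0, so 0+1+0 = 1.
Wednesday + 1 ≡ Thursday — that's 2301's doomsday.
In March the doomsday date is Mar 14.
Mar 19 is 5 days after Mar 14; 5 mod 7 = 5, so Thursday + 5 = Tuesday.
4949 mod 7 = 0, so 4949 days after a Tuesday is Tuesday + 0 = Tuesday.

Tuesday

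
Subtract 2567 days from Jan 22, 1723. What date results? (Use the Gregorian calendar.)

−365 (one year) → Jan 22, 1722 (2202 left).
−365 (one year) → Jan 22, 1721 (1837 left).
−366 (one year; includes Feb 29, 1720) → Jan 22, 1720 (1471 left).
−365 (one year) → Jan 22, 1719 (1106 left).
−365 (one year) → Jan 22, 1718 (741 left).
−365 (one year) → Jan 22, 1717 (376 left).
−22 → Dec 31, 1716 (end of Dec, 31 days; 354 left).
−31 → Nov 30, 1716 (end of Nov, 30 days; 323 left).
−30 → Oct 31, 1716 (end of Oct, 31 days; 293 left).
−31 → Sep 30, 1716 (end of Sep, 30 days; 262 left).
−30 → Aug 31, 1716 (end of Aug, 31 days; 232 left).
−31 → Jul 31, 1716 (end of Jul, 31 days; 201 left).
−31 → Jun 30, 1716 (end of Jun, 30 days; 170 left).
−30 → May 31, 1716 (end of May, 31 days; 140 left).
−31 → Apr 30, 1716 (end of Apr, 30 days; 109 left).
−30 → Mar 31, 1716 (end of Mar, 31 days; 79 left).
−31 → Feb 29, 1716 (end of Feb, 29 days; 48 left).
−29 → Jan 31, 1716 (end of Jan, 31 days; 19 left).
−19 → Jan 12, 1716.

January 12, 1716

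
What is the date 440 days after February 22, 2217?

May 8, 2218

+365 (one year) → Feb 22, 2218 (75 left).
Feb has 28 days: +7 → Mar 1, 2218 (68 left).
Mar has 31 days: +31 → Apr 1, 2218 (37 left).
Apr has 30 days: +30 → May 1, 2218 (7 left).
+7 → May 8, 2218.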